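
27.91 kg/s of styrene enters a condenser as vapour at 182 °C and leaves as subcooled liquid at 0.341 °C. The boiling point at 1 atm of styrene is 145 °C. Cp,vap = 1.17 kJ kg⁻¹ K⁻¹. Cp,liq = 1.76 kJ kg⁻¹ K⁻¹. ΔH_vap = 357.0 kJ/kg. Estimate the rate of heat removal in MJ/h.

Q_c = 65800 MJ/h

vapour 182→145 °C: -43.29 kJ/kg
condensation at 145 °C: -357 kJ/kg
liquid 145→0.341 °C: -254.6 kJ/kg
Δh = -43.29 + -357 + -254.6 = -654.89 kJ/kg
Q = ṁ·Δh = 27.91 kg/s × -654.89 kJ/kg = -18278 kJ/s
|Q| = 18278 kW = 65801 MJ/h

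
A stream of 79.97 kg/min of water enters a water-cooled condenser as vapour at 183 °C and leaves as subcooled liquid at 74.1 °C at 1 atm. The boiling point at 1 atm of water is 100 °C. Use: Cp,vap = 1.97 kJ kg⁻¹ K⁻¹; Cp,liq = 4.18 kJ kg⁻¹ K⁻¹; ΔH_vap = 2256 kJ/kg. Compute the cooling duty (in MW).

Q_c = 3.37 MW

vapour 183→100 °C: -163.51 kJ/kg
condensation at 100 °C: -2256 kJ/kg
liquid 100→74.1 °C: -108.26 kJ/kg
Δh = -163.51 + -2256 + -108.26 = -2527.8 kJ/kg
Q = ṁ·Δh = 79.97 kg/min × -2527.8 kJ/kg = -202150 kJ/min
|Q| = 3369.1 kW = 3.3691 MW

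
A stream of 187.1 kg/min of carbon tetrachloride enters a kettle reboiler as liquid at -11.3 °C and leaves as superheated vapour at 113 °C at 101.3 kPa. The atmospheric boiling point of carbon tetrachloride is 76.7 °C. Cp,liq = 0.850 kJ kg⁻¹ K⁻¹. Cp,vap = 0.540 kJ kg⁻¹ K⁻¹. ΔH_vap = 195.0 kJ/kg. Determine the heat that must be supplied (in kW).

liquid -11.3→76.7 °C: 74.8 kJ/kg
vaporisation at 76.7 °C: 195 kJ/kg
vapour 76.7→113 °C: 19.602 kJ/kg
Δh = 74.8 + 195 + 19.602 = 289.4 kJ/kg
Q = ṁ·Δh = 187.1 kg/min × 289.4 kJ/kg = 54147 kJ/min
|Q| = 902.45 kW

Q = 902 kW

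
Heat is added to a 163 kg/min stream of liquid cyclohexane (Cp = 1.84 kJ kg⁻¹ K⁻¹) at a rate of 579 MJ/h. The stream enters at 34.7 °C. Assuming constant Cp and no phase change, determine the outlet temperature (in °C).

Q = 579 MJ/h = 9650 kJ/min
ΔT = Q/(ṁ·Cp) = 9650/(163×1.84) = 32.175 K
T_out = 34.7 + 32.175 = 66.875 °C

T_out = 66.9 °C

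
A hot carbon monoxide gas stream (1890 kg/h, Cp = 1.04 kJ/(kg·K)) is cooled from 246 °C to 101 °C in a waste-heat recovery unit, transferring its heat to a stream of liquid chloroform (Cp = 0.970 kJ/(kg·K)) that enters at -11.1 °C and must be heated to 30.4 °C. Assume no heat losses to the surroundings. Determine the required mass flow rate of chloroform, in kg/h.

Heat released by hot stream: Q = 1890 × 1.04 × (246 − 101) = 285010 kJ/h
Energy balance on cold side (adiabatic exchanger): Q = ṁ_c·Cp_c·(T_c,out − T_c,in)
ṁ_c = 285010 / [0.970 × (30.4 − -11.1)] = 7080.2 kg/h

ṁ_c = 7080 kg/h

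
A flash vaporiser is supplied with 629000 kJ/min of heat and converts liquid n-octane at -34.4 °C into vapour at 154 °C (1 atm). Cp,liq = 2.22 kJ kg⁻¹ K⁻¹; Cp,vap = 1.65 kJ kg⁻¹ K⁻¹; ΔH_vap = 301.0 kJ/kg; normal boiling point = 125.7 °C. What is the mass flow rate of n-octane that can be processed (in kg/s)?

Δh = 2.22×(125.7−-34.4) + 301.0 + 1.65×(154−125.7) = 703.12 kJ/kg
Q = 629000 kJ/min = 10483 kJ/s = 10483 kJ/s
ṁ = Q/Δh = 10483 / 703.12 = 14.91 kg/s

ṁ = 14.9 kg/s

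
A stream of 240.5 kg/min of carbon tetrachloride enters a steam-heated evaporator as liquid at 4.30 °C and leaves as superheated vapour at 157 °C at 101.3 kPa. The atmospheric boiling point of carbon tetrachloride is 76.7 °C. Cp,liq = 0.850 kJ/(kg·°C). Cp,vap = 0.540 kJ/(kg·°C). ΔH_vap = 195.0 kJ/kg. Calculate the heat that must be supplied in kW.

Q = 1200 kW

liquid 4.30→76.7 °C: 61.54 kJ/kg
vaporisation at 76.7 °C: 195 kJ/kg
vapour 76.7→157 °C: 43.362 kJ/kg
Δh = 61.54 + 195 + 43.362 = 299.9 kJ/kg
Q = ṁ·Δh = 240.5 kg/min × 299.9 kJ/kg = 72126 kJ/min
|Q| = 1202.1 kW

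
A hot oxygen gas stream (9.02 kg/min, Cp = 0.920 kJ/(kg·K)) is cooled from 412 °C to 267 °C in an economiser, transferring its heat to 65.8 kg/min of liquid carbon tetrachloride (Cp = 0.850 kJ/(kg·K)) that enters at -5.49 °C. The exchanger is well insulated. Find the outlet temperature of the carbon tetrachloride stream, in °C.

T_c,out = 16.0 °C

Heat released by hot stream: Q = 9.02 × 0.920 × (412 − 267) = 1203.3 kJ/min
Energy balance on cold side (adiabatic exchanger): Q = ṁ_c·Cp_c·(T_c,out − T_c,in)
T_c,out = -5.49 + 1203.3/(65.8 × 0.850) = 16.024 °C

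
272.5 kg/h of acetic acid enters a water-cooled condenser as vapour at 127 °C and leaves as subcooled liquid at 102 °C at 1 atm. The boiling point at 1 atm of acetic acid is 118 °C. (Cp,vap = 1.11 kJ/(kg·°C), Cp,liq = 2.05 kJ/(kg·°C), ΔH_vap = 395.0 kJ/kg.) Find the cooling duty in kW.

vapour 127→118 °C: -9.99 kJ/kg
condensation at 118 °C: -395 kJ/kg
liquid 118→102 °C: -32.8 kJ/kg
Δh = -9.99 + -395 + -32.8 = -437.79 kJ/kg
Q = ṁ·Δh = 272.5 kg/h × -437.79 kJ/kg = -119300 kJ/h
|Q| = 33.138 kW

Q_c = 33.1 kW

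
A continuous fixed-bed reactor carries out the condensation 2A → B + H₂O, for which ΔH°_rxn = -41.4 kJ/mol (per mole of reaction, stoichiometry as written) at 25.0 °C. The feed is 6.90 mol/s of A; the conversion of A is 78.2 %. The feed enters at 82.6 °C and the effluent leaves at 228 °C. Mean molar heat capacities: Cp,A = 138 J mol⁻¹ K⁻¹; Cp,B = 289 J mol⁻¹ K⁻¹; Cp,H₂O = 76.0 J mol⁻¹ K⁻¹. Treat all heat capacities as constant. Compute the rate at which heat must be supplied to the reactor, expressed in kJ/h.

Q_in = 272000 kJ/h

Extent of reaction ξ = 0.782 × 6.90 / 2 = 2.6979 mol/s
Reaction term: ξ·ΔH°_rxn = 2.6979 × -41.4 = -111.69 kJ/s
Sensible, feed 82.6→25 °C: -54.847 kJ/s
Outlet flows (mol/s): A 1.5042, B 2.6979, H₂O 2.6979
Sensible, products 25→228 °C: 242.04 kJ/s
Q = ΔH = 75.5 kJ/s = 75.5 kW
Heat supplied = 271800 kJ/h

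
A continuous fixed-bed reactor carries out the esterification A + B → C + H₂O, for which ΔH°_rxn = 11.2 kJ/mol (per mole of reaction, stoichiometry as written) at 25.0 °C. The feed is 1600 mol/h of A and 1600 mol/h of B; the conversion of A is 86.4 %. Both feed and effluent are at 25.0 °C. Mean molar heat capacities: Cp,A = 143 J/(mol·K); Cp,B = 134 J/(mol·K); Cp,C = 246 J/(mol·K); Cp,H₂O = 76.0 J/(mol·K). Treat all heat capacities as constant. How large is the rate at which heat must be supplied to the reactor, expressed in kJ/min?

Extent of reaction ξ = 0.864 × 1600 = 1382.4 mol/h
Reaction term: ξ·ΔH°_rxn = 1382.4 × 11.2 = 15483 kJ/h
Q = ΔH = 15483 kJ/h = 4.3008 kW
Heat supplied = 258.05 kJ/min

Q_in = 258 kJ/min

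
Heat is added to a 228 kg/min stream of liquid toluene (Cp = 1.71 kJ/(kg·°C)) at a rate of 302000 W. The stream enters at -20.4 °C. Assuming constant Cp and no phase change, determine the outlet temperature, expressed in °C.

T_out = 26.1 °C

Q = 302000 W = 18120 kJ/min
ΔT = Q/(ṁ·Cp) = 18120/(228×1.71) = 46.476 K
T_out = -20.4 + 46.476 = 26.076 °C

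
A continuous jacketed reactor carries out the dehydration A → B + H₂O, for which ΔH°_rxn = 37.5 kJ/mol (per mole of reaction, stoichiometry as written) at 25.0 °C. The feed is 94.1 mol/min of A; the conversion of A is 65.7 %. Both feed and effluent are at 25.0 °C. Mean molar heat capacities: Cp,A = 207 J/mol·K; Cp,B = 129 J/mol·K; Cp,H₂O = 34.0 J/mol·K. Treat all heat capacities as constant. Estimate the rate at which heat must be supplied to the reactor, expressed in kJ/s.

Extent of reaction ξ = 0.657 × 94.1 = 61.824 mol/min
Reaction term: ξ·ΔH°_rxn = 61.824 × 37.5 = 2318.4 kJ/min
Q = ΔH = 2318.4 kJ/min = 38.64 kW
Heat supplied = 38.64 kJ/s

Q_in = 38.6 kJ/s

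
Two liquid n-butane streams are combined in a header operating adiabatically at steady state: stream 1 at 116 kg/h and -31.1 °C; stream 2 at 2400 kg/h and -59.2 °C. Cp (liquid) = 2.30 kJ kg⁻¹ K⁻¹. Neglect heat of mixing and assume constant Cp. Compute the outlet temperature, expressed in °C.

Adiabatic, steady state ⇒ Σ ṁᵢCp,ᵢ(T_out − Tᵢ) = 0
T_out = Σ ṁᵢCp,ᵢTᵢ / Σ ṁᵢCp,ᵢ
      = -335080 / 5786.8 = -57.904 °C

T_out = -57.9 °C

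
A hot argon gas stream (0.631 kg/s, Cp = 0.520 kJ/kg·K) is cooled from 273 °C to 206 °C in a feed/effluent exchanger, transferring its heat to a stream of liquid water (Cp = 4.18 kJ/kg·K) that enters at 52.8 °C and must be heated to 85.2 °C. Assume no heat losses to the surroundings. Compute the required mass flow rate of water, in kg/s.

ṁ_c = 0.162 kg/s

Heat released by hot stream: Q = 0.631 × 0.520 × (273 − 206) = 21.984 kJ/s
Energy balance on cold side (adiabatic exchanger): Q = ṁ_c·Cp_c·(T_c,out − T_c,in)
ṁ_c = 21.984 / [4.18 × (85.2 − 52.8)] = 0.16233 kg/s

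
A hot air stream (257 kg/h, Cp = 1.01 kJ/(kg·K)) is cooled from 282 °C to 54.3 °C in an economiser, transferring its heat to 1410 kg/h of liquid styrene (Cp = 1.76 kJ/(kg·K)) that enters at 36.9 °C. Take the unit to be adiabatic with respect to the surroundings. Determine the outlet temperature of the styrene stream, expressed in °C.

Heat released by hot stream: Q = 257 × 1.01 × (282 − 54.3) = 59104 kJ/h
Energy balance on cold side (adiabatic exchanger): Q = ṁ_c·Cp_c·(T_c,out − T_c,in)
T_c,out = 36.9 + 59104/(1410 × 1.76) = 60.717 °C

T_c,out = 60.7 °C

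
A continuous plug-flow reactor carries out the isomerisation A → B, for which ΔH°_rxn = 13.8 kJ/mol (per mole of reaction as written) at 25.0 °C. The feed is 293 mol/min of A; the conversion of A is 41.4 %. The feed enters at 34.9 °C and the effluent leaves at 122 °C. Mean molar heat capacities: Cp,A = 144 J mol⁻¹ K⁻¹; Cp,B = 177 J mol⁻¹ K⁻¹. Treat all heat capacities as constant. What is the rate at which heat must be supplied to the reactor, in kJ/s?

Extent of reaction ξ = 0.414 × 293 = 121.3 mol/min
Reaction term: ξ·ΔH°_rxn = 121.3 × 13.8 = 1674 kJ/min
Sensible, feed 34.9→25 °C: -417.7 kJ/min
Outlet flows (mol/min): A 171.7, B 121.3
Sensible, products 25→122 °C: 4480.9 kJ/min
Q = ΔH = 5737.2 kJ/min = 95.62 kW
Heat supplied = 95.62 kJ/s

Q_in = 95.6 kJ/s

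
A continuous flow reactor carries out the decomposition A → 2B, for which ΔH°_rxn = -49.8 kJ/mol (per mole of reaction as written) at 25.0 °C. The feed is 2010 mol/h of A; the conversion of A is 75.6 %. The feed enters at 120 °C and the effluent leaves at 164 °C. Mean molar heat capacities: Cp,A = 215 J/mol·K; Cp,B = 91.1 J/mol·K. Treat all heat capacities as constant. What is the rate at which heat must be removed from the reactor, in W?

Extent of reaction ξ = 0.756 × 2010 = 1519.6 mol/h
Reaction term: ξ·ΔH°_rxn = 1519.6 × -49.8 = -75674 kJ/h
Sensible, feed 120→25 °C: -41054 kJ/h
Outlet flows (mol/h): A 490.44, B 3039.1
Sensible, products 25→164 °C: 53141 kJ/h
Q = ΔH = -63587 kJ/h = -17.663 kW
Heat removed = 17663 W

Q_out = 17700 W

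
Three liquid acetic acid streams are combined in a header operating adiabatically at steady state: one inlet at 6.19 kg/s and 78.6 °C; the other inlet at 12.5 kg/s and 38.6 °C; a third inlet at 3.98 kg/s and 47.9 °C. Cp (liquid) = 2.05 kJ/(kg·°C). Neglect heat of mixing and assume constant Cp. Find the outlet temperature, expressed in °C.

T_out = 51.2 °C

No heat crosses the boundary, so H_out = H_in.
Σ ṁᵢCp,ᵢTᵢ = 6.19×2.05×78.6 + 12.5×2.05×38.6 + 3.98×2.05×47.9 = 2377.3
Σ ṁᵢCp,ᵢ = 6.19×2.05 + 12.5×2.05 + 3.98×2.05 = 46.473
T_out = 2377.3 / 46.473 = 51.155 °C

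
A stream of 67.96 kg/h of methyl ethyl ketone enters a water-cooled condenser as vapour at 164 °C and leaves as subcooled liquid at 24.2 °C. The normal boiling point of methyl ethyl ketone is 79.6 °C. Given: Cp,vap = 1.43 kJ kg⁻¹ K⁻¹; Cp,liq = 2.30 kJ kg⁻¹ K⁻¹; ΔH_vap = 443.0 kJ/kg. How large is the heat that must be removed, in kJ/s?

Q_c = 13.0 kJ/s

vapour 164→79.6 °C: -120.69 kJ/kg
condensation at 79.6 °C: -443 kJ/kg
liquid 79.6→24.2 °C: -127.42 kJ/kg
Δh = -120.69 + -443 + -127.42 = -691.11 kJ/kg
Q = ṁ·Δh = 67.96 kg/h × -691.11 kJ/kg = -46968 kJ/h
|Q| = 13.047 kW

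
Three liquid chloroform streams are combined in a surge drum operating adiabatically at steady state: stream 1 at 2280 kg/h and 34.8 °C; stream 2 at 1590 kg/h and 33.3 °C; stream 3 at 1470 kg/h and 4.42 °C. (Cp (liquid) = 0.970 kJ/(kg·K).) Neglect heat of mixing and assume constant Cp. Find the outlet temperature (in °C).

T_out = 26.0 °C

No heat crosses the boundary, so H_out = H_in.
Σ ṁᵢCp,ᵢTᵢ = 2280×0.970×34.8 + 1590×0.970×33.3 + 1470×0.970×4.42 = 134620
Σ ṁᵢCp,ᵢ = 2280×0.970 + 1590×0.970 + 1470×0.970 = 5179.8
T_out = 134620 / 5179.8 = 25.99 °C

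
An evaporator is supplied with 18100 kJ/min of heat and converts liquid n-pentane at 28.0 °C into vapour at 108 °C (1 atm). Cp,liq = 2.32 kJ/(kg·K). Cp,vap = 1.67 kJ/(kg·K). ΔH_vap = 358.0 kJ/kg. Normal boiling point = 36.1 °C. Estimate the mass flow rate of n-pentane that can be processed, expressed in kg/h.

ṁ = 2190 kg/h

Δh = 2.32×(36.1−28.0) + 358.0 + 1.67×(108−36.1) = 496.87 kJ/kg
Q = 18100 kJ/min = 301.67 kJ/s = 1.086e+06 kJ/h
ṁ = Q/Δh = 1.086e+06 / 496.87 = 2185.7 kg/h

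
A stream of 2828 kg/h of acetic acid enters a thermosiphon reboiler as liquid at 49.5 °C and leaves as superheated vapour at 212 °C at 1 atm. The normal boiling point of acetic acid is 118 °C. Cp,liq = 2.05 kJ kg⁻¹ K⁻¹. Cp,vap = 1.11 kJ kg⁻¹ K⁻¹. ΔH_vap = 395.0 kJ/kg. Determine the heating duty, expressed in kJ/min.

Q = 30200 kJ/min

liquid 49.5→118 °C: 140.42 kJ/kg
vaporisation at 118 °C: 395 kJ/kg
vapour 118→212 °C: 104.34 kJ/kg
Δh = 140.42 + 395 + 104.34 = 639.76 kJ/kg
Q = ṁ·Δh = 2828 kg/h × 639.76 kJ/kg = 1.8093e+06 kJ/h
|Q| = 502.57 kW = 30154 kJ/min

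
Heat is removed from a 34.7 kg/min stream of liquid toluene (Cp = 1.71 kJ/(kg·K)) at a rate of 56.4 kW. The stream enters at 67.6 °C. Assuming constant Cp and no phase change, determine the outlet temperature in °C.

Q = 56.4 kW = 3384 kJ/min
ΔT = Q/(ṁ·Cp) = 3384/(34.7×1.71) = 57.03 K
T_out = 67.6 − 57.03 = 10.57 °C

T_out = 10.6 °C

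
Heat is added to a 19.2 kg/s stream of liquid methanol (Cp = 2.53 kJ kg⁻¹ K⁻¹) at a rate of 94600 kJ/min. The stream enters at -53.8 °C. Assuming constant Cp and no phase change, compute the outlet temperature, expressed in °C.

T_out = -21.3 °C

Q = 94600 kJ/min = 1576.7 kJ/s
ΔT = Q/(ṁ·Cp) = 1576.7/(19.2×2.53) = 32.458 K
T_out = -53.8 + 32.458 = -21.342 °C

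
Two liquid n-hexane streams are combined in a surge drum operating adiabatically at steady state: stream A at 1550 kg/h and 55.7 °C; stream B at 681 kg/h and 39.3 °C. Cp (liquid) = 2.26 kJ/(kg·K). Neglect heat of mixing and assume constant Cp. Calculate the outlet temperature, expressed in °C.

T_out = 50.7 °C

Adiabatic, steady state ⇒ Σ ṁᵢCp,ᵢ(T_out − Tᵢ) = 0
T_out = Σ ṁᵢCp,ᵢTᵢ / Σ ṁᵢCp,ᵢ
      = 255600 / 5042.1 = 50.694 °C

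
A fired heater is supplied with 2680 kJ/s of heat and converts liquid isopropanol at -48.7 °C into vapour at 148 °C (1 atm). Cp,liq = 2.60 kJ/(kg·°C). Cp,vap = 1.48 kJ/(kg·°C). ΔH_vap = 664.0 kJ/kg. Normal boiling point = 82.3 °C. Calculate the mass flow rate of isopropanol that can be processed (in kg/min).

Δh = 2.60×(82.3−-48.7) + 664.0 + 1.48×(148−82.3) = 1101.8 kJ/kg
Q = 2680 kJ/s = 2680 kJ/s = 160800 kJ/min
ṁ = Q/Δh = 160800 / 1101.8 = 145.94 kg/min

ṁ = 146 kg/min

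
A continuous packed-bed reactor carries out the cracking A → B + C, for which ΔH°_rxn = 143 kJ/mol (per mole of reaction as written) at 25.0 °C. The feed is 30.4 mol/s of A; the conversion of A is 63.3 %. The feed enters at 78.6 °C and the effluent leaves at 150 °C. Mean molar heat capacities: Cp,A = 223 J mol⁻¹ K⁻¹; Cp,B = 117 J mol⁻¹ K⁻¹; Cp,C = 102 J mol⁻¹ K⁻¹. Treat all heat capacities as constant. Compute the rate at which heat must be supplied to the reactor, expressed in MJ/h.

Extent of reaction ξ = 0.633 × 30.4 = 19.243 mol/s
Reaction term: ξ·ΔH°_rxn = 19.243 × 143 = 2751.8 kJ/s
Sensible, feed 78.6→25 °C: -363.37 kJ/s
Outlet flows (mol/s): A 11.157, B 19.243, C 19.243
Sensible, products 25→150 °C: 837.78 kJ/s
Q = ΔH = 3226.2 kJ/s = 3226.2 kW
Heat supplied = 11614 MJ/h

Q_in = 11600 MJ/h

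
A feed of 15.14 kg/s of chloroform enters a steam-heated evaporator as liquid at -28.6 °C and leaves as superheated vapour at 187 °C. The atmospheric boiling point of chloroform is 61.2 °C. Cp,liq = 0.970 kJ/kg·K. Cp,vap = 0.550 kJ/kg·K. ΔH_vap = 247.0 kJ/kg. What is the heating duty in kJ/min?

liquid -28.6→61.2 °C: 87.106 kJ/kg
vaporisation at 61.2 °C: 247 kJ/kg
vapour 61.2→187 °C: 69.19 kJ/kg
Δh = 87.106 + 247 + 69.19 = 403.3 kJ/kg
Q = ṁ·Δh = 15.14 kg/s × 403.3 kJ/kg = 6105.9 kJ/s
|Q| = 6105.9 kW = 366350 kJ/min

Q = 366000 kJ/min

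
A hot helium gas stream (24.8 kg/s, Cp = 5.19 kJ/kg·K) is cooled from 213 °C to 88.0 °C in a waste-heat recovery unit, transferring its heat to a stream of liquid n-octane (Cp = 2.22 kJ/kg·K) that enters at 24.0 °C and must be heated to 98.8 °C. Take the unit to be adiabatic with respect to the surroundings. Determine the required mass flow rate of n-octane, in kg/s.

ṁ_c = 96.9 kg/s

Heat released by hot stream: Q = 24.8 × 5.19 × (213 − 88.0) = 16089 kJ/s
Energy balance on cold side (adiabatic exchanger): Q = ṁ_c·Cp_c·(T_c,out − T_c,in)
ṁ_c = 16089 / [2.22 × (98.8 − 24.0)] = 96.889 kg/s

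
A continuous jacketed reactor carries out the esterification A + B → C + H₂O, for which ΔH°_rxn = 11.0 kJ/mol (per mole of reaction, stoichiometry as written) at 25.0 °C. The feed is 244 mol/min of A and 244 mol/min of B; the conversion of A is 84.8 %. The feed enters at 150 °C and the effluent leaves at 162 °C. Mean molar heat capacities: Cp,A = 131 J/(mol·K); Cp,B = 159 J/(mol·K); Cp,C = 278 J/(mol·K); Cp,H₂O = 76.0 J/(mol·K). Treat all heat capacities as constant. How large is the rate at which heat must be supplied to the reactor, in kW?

Q_in = 82.3 kW

Extent of reaction ξ = 0.848 × 244 = 206.91 mol/min
Reaction term: ξ·ΔH°_rxn = 206.91 × 11.0 = 2276 kJ/min
Sensible, feed 150→25 °C: -8845 kJ/min
Outlet flows (mol/min): A 37.088, B 37.088, C 206.91, H₂O 206.91
Sensible, products 25→162 °C: 11508 kJ/min
Q = ΔH = 4939.4 kJ/min = 82.323 kW
Heat supplied = 82.323 kW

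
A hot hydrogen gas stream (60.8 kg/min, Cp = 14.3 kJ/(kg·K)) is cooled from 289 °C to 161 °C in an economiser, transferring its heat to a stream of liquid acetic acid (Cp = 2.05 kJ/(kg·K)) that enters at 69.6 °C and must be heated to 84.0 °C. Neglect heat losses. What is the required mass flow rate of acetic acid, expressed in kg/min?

ṁ_c = 3770 kg/min

Heat released by hot stream: Q = 60.8 × 14.3 × (289 − 161) = 111290 kJ/min
Energy balance on cold side (adiabatic exchanger): Q = ṁ_c·Cp_c·(T_c,out − T_c,in)
ṁ_c = 111290 / [2.05 × (84.0 − 69.6)] = 3769.9 kg/min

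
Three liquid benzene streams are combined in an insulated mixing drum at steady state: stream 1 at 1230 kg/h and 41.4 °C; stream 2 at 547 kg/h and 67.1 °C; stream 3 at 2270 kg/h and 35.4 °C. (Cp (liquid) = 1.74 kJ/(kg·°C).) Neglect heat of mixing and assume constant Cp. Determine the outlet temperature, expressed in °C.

No heat crosses the boundary, so H_out = H_in.
Σ ṁᵢCp,ᵢTᵢ = 1230×1.74×41.4 + 547×1.74×67.1 + 2270×1.74×35.4 = 292290
Σ ṁᵢCp,ᵢ = 1230×1.74 + 547×1.74 + 2270×1.74 = 7041.8
T_out = 292290 / 7041.8 = 41.508 °C

T_out = 41.5 °C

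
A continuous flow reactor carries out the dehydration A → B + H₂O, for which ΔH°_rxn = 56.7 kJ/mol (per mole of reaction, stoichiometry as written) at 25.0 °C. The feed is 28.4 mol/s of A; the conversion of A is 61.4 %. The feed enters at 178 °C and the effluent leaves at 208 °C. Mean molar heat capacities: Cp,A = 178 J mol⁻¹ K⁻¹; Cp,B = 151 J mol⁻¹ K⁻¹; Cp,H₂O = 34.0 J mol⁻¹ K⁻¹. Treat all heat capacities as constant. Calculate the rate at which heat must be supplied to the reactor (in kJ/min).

Extent of reaction ξ = 0.614 × 28.4 = 17.438 mol/s
Reaction term: ξ·ΔH°_rxn = 17.438 × 56.7 = 988.71 kJ/s
Sensible, feed 178→25 °C: -773.45 kJ/s
Outlet flows (mol/s): A 10.962, B 17.438, H₂O 17.438
Sensible, products 25→208 °C: 947.44 kJ/s
Q = ΔH = 1162.7 kJ/s = 1162.7 kW
Heat supplied = 69762 kJ/min

Q_in = 69800 kJ/min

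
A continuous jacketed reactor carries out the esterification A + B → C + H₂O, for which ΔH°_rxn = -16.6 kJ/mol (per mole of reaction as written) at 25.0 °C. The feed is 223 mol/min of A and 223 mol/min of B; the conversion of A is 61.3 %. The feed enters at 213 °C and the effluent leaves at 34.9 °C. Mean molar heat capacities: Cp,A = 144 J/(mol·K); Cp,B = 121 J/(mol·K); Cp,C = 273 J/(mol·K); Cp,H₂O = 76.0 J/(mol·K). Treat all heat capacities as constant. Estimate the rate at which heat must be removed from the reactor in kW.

Extent of reaction ξ = 0.613 × 223 = 136.7 mol/min
Reaction term: ξ·ΔH°_rxn = 136.7 × -16.6 = -2269.2 kJ/min
Sensible, feed 213→25 °C: -11110 kJ/min
Outlet flows (mol/min): A 86.301, B 86.301, C 136.7, H₂O 136.7
Sensible, products 25→34.9 °C: 698.72 kJ/min
Q = ΔH = -12680 kJ/min = -211.34 kW
Heat removed = 211.34 kW

Q_out = 211 kW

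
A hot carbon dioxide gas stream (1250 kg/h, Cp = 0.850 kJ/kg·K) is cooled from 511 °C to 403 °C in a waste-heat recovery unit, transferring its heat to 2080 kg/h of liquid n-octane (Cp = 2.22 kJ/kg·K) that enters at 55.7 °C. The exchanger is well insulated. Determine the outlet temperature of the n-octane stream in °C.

Heat released by hot stream: Q = 1250 × 0.850 × (511 − 403) = 114750 kJ/h
Energy balance on cold side (adiabatic exchanger): Q = ṁ_c·Cp_c·(T_c,out − T_c,in)
T_c,out = 55.7 + 114750/(2080 × 2.22) = 80.551 °C

T_c,out = 80.6 °C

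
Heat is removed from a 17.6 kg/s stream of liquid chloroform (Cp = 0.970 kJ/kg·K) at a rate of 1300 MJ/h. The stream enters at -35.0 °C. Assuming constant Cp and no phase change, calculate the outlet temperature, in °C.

T_out = -56.2 °C

Q = 1300 MJ/h = 361.11 kJ/s
ΔT = Q/(ṁ·Cp) = 361.11/(17.6×0.970) = 21.152 K
T_out = -35.0 − 21.152 = -56.152 °C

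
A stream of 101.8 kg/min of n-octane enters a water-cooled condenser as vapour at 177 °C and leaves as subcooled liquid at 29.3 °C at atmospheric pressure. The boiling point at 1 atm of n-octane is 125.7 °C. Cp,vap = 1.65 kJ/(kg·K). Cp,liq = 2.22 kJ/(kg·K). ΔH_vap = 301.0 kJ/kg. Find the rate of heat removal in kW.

Q_c = 1020 kW

vapour 177→125.7 °C: -84.645 kJ/kg
condensation at 125.7 °C: -301 kJ/kg
liquid 125.7→29.3 °C: -214.01 kJ/kg
Δh = -84.645 + -301 + -214.01 = -599.65 kJ/kg
Q = ṁ·Δh = 101.8 kg/min × -599.65 kJ/kg = -61045 kJ/min
|Q| = 1017.4 kW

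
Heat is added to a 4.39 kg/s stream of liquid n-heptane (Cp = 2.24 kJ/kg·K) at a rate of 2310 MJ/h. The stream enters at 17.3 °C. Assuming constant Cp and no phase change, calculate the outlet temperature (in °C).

T_out = 82.6 °C

Q = 2310 MJ/h = 641.67 kJ/s
ΔT = Q/(ṁ·Cp) = 641.67/(4.39×2.24) = 65.252 K
T_out = 17.3 + 65.252 = 82.552 °C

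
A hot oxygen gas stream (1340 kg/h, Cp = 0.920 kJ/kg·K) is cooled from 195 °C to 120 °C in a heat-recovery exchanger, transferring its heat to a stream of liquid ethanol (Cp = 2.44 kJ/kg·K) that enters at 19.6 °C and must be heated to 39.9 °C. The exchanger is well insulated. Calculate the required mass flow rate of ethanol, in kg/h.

Heat released by hot stream: Q = 1340 × 0.920 × (195 − 120) = 92460 kJ/h
Energy balance on cold side (adiabatic exchanger): Q = ṁ_c·Cp_c·(T_c,out − T_c,in)
ṁ_c = 92460 / [2.44 × (39.9 − 19.6)] = 1866.7 kg/h

ṁ_c = 1870 kg/h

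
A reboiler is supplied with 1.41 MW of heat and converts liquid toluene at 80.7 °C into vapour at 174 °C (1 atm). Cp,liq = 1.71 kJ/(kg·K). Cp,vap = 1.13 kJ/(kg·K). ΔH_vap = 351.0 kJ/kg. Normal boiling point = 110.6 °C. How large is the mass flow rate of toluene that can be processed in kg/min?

ṁ = 179 kg/min

Δh = 1.71×(110.6−80.7) + 351.0 + 1.13×(174−110.6) = 473.77 kJ/kg
Q = 1.41 MW = 1410 kJ/s = 84600 kJ/min
ṁ = Q/Δh = 84600 / 473.77 = 178.57 kg/min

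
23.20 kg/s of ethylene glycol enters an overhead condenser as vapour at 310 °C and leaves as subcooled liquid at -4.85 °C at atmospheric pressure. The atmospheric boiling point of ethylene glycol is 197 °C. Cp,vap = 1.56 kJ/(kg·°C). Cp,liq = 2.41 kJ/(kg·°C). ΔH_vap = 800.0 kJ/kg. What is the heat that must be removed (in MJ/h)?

vapour 310→197 °C: -176.28 kJ/kg
condensation at 197 °C: -800 kJ/kg
liquid 197→-4.85 °C: -486.46 kJ/kg
Δh = -176.28 + -800 + -486.46 = -1462.7 kJ/kg
Q = ṁ·Δh = 23.20 kg/s × -1462.7 kJ/kg = -33936 kJ/s
|Q| = 33936 kW = 122170 MJ/h

Q_c = 122000 MJ/h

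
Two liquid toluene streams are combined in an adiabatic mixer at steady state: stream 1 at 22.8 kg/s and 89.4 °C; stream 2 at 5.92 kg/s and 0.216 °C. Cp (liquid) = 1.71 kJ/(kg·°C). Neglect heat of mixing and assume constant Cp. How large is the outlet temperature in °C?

Energy balance with Q = 0: Σ ṁᵢCp,ᵢ(T_out − Tᵢ) = 0
Σ ṁᵢCp,ᵢTᵢ = 22.8×1.71×89.4 + 5.92×1.71×0.216 = 3487.7
Σ ṁᵢCp,ᵢ = 22.8×1.71 + 5.92×1.71 = 49.111
T_out = 3487.7 / 49.111 = 71.017 °C

T_out = 71.0 °C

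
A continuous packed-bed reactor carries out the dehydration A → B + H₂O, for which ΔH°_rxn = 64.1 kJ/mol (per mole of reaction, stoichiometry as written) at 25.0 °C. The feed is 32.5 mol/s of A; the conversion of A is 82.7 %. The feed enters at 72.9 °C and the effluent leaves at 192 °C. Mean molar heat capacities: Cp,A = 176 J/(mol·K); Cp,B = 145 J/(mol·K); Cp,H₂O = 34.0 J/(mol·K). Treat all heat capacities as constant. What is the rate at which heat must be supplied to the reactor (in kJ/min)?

Extent of reaction ξ = 0.827 × 32.5 = 26.877 mol/s
Reaction term: ξ·ΔH°_rxn = 26.877 × 64.1 = 1722.8 kJ/s
Sensible, feed 72.9→25 °C: -273.99 kJ/s
Outlet flows (mol/s): A 5.6225, B 26.877, H₂O 26.877
Sensible, products 25→192 °C: 968.71 kJ/s
Q = ΔH = 2417.6 kJ/s = 2417.6 kW
Heat supplied = 145050 kJ/min

Q_in = 145000 kJ/min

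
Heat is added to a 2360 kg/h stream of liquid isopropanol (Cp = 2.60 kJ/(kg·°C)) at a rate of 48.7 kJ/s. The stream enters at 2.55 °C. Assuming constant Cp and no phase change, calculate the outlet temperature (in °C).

T_out = 31.1 °C

Q = 48.7 kJ/s = 175320 kJ/h
ΔT = Q/(ṁ·Cp) = 175320/(2360×2.60) = 28.572 K
T_out = 2.55 + 28.572 = 31.122 °C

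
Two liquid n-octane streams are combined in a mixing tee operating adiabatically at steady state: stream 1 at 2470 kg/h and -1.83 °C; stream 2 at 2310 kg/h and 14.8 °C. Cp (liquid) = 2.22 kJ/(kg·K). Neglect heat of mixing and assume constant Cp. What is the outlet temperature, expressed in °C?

Adiabatic, steady state ⇒ Σ ṁᵢCp,ᵢ(T_out − Tᵢ) = 0
T_out = Σ ṁᵢCp,ᵢTᵢ / Σ ṁᵢCp,ᵢ
      = 65863 / 10612 = 6.2067 °C

T_out = 6.21 °C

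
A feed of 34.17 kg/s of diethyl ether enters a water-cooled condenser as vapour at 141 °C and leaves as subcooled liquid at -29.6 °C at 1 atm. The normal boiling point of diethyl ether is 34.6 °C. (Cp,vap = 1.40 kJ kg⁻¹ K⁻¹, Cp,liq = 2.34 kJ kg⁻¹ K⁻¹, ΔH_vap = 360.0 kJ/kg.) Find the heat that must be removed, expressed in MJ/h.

Q_c = 81100 MJ/h

vapour 141→34.6 °C: -148.96 kJ/kg
condensation at 34.6 °C: -360 kJ/kg
liquid 34.6→-29.6 °C: -150.23 kJ/kg
Δh = -148.96 + -360 + -150.23 = -659.19 kJ/kg
Q = ṁ·Δh = 34.17 kg/s × -659.19 kJ/kg = -22524 kJ/s
|Q| = 22524 kW = 81088 MJ/h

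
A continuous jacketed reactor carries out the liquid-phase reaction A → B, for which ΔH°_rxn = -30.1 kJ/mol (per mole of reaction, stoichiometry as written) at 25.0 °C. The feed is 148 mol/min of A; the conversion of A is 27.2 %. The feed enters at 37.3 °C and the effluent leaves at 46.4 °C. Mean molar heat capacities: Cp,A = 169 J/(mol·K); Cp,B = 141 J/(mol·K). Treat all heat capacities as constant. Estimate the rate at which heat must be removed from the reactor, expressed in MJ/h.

Q_out = 60.5 MJ/h

Extent of reaction ξ = 0.272 × 148 = 40.256 mol/min
Reaction term: ξ·ΔH°_rxn = 40.256 × -30.1 = -1211.7 kJ/min
Sensible, feed 37.3→25 °C: -307.65 kJ/min
Outlet flows (mol/min): A 107.74, B 40.256
Sensible, products 25→46.4 °C: 511.14 kJ/min
Q = ΔH = -1008.2 kJ/min = -16.804 kW
Heat removed = 60.493 MJ/h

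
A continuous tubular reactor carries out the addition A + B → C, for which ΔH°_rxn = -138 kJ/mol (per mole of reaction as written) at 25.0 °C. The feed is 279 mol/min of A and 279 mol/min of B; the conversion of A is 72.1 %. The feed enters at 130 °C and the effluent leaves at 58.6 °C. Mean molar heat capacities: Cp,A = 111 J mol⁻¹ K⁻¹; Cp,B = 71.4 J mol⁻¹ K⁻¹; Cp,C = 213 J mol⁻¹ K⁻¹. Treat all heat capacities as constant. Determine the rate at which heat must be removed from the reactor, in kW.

Q_out = 520 kW

Extent of reaction ξ = 0.721 × 279 = 201.16 mol/min
Reaction term: ξ·ΔH°_rxn = 201.16 × -138 = -27760 kJ/min
Sensible, feed 130→25 °C: -5343.4 kJ/min
Outlet flows (mol/min): A 77.841, B 77.841, C 201.16
Sensible, products 25→58.6 °C: 1916.7 kJ/min
Q = ΔH = -31187 kJ/min = -519.78 kW
Heat removed = 519.78 kW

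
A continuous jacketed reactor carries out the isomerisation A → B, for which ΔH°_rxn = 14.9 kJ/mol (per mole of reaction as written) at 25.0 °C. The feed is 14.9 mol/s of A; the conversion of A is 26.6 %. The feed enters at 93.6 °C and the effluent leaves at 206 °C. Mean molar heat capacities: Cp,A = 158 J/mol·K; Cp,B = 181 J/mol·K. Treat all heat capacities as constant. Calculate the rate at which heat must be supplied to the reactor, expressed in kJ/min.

Q_in = 20400 kJ/min

Extent of reaction ξ = 0.266 × 14.9 = 3.9634 mol/s
Reaction term: ξ·ΔH°_rxn = 3.9634 × 14.9 = 59.055 kJ/s
Sensible, feed 93.6→25 °C: -161.5 kJ/s
Outlet flows (mol/s): A 10.937, B 3.9634
Sensible, products 25→206 °C: 442.61 kJ/s
Q = ΔH = 340.17 kJ/s = 340.17 kW
Heat supplied = 20410 kJ/min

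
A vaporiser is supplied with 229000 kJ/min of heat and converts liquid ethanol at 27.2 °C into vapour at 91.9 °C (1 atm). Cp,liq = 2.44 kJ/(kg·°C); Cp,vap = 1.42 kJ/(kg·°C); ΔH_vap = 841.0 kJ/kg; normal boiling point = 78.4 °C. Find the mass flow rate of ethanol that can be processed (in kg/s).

Δh = 2.44×(78.4−27.2) + 841.0 + 1.42×(91.9−78.4) = 985.1 kJ/kg
Q = 229000 kJ/min = 3816.7 kJ/s = 3816.7 kJ/s
ṁ = Q/Δh = 3816.7 / 985.1 = 3.8744 kg/s

ṁ = 3.87 kg/s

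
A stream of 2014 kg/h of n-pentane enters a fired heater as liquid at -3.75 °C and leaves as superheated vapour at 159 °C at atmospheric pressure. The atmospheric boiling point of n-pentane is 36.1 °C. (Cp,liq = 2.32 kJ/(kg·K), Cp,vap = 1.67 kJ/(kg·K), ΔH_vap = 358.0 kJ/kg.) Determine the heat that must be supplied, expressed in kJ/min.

Q = 22000 kJ/min

liquid -3.75→36.1 °C: 92.452 kJ/kg
vaporisation at 36.1 °C: 358 kJ/kg
vapour 36.1→159 °C: 205.24 kJ/kg
Δh = 92.452 + 358 + 205.24 = 655.69 kJ/kg
Q = ṁ·Δh = 2014 kg/h × 655.69 kJ/kg = 1.3206e+06 kJ/h
|Q| = 366.82 kW = 22009 kJ/min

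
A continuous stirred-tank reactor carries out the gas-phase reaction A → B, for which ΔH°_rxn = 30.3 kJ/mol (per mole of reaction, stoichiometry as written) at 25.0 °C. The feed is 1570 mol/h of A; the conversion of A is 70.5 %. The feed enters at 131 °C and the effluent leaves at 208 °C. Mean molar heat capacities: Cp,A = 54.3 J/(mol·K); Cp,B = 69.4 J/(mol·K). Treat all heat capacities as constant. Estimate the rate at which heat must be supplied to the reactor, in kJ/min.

Extent of reaction ξ = 0.705 × 1570 = 1106.8 mol/h
Reaction term: ξ·ΔH°_rxn = 1106.8 × 30.3 = 33538 kJ/h
Sensible, feed 131→25 °C: -9036.6 kJ/h
Outlet flows (mol/h): A 463.15, B 1106.8
Sensible, products 25→208 °C: 18659 kJ/h
Q = ΔH = 43160 kJ/h = 11.989 kW
Heat supplied = 719.34 kJ/min

Q_in = 719 kJ/min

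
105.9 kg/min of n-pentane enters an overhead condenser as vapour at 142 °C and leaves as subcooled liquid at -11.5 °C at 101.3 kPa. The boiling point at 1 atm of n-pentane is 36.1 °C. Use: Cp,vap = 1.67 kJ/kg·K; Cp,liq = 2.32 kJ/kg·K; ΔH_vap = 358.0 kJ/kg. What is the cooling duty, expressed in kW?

Q_c = 1140 kW

vapour 142→36.1 °C: -176.85 kJ/kg
condensation at 36.1 °C: -358 kJ/kg
liquid 36.1→-11.5 °C: -110.43 kJ/kg
Δh = -176.85 + -358 + -110.43 = -645.28 kJ/kg
Q = ṁ·Δh = 105.9 kg/min × -645.28 kJ/kg = -68336 kJ/min
|Q| = 1138.9 kW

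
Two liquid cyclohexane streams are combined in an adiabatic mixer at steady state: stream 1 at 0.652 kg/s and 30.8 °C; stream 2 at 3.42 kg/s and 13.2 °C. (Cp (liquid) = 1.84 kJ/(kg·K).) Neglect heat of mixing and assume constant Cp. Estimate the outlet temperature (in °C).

T_out = 16.0 °C

No heat crosses the boundary, so H_out = H_in.
Σ ṁᵢCp,ᵢTᵢ = 0.652×1.84×30.8 + 3.42×1.84×13.2 = 120.02
Σ ṁᵢCp,ᵢ = 0.652×1.84 + 3.42×1.84 = 7.4925
T_out = 120.02 / 7.4925 = 16.018 °C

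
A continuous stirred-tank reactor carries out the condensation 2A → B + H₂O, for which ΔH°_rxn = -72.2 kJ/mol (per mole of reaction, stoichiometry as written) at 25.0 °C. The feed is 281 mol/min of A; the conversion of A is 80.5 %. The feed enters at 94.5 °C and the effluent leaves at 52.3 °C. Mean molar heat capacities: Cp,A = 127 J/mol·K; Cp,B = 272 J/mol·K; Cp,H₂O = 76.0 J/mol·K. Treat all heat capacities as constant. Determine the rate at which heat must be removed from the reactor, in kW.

Q_out = 156 kW

Extent of reaction ξ = 0.805 × 281 / 2 = 113.1 mol/min
Reaction term: ξ·ΔH°_rxn = 113.1 × -72.2 = -8166 kJ/min
Sensible, feed 94.5→25 °C: -2480.2 kJ/min
Outlet flows (mol/min): A 54.795, B 113.1, H₂O 113.1
Sensible, products 25→52.3 °C: 1264.5 kJ/min
Q = ΔH = -9381.7 kJ/min = -156.36 kW
Heat removed = 156.36 kW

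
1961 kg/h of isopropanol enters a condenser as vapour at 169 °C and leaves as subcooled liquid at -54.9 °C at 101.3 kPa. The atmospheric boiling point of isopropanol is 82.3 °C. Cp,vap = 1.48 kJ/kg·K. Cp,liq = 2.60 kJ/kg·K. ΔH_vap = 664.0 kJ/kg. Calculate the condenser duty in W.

Q_c = 626000 W

vapour 169→82.3 °C: -128.32 kJ/kg
condensation at 82.3 °C: -664 kJ/kg
liquid 82.3→-54.9 °C: -356.72 kJ/kg
Δh = -128.32 + -664 + -356.72 = -1149 kJ/kg
Q = ṁ·Δh = 1961 kg/h × -1149 kJ/kg = -2.2533e+06 kJ/h
|Q| = 625.91 kW = 625910 W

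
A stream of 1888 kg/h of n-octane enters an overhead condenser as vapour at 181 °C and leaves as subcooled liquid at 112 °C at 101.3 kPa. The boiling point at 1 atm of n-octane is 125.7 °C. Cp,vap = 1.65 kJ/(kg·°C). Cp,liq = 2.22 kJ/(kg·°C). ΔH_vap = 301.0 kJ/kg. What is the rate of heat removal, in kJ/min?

vapour 181→125.7 °C: -91.245 kJ/kg
condensation at 125.7 °C: -301 kJ/kg
liquid 125.7→112 °C: -30.414 kJ/kg
Δh = -91.245 + -301 + -30.414 = -422.66 kJ/kg
Q = ṁ·Δh = 1888 kg/h × -422.66 kJ/kg = -797980 kJ/h
|Q| = 221.66 kW = 13300 kJ/min

Q_c = 13300 kJ/min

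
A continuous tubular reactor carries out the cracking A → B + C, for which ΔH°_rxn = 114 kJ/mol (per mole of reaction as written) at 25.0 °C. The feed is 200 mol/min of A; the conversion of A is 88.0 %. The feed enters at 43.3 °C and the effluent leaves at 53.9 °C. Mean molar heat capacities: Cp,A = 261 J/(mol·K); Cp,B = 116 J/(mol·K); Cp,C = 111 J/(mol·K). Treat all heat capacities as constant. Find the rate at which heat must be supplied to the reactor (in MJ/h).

Q_in = 1230 MJ/h

Extent of reaction ξ = 0.880 × 200 = 176 mol/min
Reaction term: ξ·ΔH°_rxn = 176 × 114 = 20064 kJ/min
Sensible, feed 43.3→25 °C: -955.26 kJ/min
Outlet flows (mol/min): A 24, B 176, C 176
Sensible, products 25→53.9 °C: 1335.6 kJ/min
Q = ΔH = 20444 kJ/min = 340.74 kW
Heat supplied = 1226.7 MJ/h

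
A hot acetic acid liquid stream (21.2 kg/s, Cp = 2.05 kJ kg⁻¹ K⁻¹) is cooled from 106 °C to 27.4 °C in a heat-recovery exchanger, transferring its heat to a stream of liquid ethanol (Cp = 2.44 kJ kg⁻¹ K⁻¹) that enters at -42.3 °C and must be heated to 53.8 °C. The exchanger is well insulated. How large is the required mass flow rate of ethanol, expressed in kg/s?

Heat released by hot stream: Q = 21.2 × 2.05 × (106 − 27.4) = 3416 kJ/s
Energy balance on cold side (adiabatic exchanger): Q = ṁ_c·Cp_c·(T_c,out − T_c,in)
ṁ_c = 3416 / [2.44 × (53.8 − -42.3)] = 14.568 kg/s

ṁ_c = 14.6 kg/s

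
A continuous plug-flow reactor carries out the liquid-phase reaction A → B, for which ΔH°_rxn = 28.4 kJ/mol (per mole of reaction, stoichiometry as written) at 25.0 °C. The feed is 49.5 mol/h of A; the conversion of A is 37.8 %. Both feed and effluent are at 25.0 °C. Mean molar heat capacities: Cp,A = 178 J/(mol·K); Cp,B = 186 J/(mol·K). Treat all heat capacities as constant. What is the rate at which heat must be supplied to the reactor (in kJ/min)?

Extent of reaction ξ = 0.378 × 49.5 = 18.711 mol/h
Reaction term: ξ·ΔH°_rxn = 18.711 × 28.4 = 531.39 kJ/h
Q = ΔH = 531.39 kJ/h = 0.14761 kW
Heat supplied = 8.8565 kJ/min

Q_in = 8.86 kJ/min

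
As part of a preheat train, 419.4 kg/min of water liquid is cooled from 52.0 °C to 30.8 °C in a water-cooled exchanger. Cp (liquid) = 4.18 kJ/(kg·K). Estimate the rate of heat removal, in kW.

Q = ṁ·Cp·ΔT = 419.4 × 4.18 × (30.8 − 52.0) = -37166 kJ/min
Converting: 37166 / 60 s = 619.43 kW

Q_c = 619 kW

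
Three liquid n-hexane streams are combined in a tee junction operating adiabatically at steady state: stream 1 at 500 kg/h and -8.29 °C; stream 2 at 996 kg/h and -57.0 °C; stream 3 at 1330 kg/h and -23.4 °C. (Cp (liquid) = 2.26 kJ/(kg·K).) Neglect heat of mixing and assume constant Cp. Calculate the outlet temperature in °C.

No heat crosses the boundary, so H_out = H_in.
T_out = Σ ṁᵢCp,ᵢTᵢ / Σ ṁᵢCp,ᵢ
      = -208010 / 6386.8 = -32.569 °C

T_out = -32.6 °C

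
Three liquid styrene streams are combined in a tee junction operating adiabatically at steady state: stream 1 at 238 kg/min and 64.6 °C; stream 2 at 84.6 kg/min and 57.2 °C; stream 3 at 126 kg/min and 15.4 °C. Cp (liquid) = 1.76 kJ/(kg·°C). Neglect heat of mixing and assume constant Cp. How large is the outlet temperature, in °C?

T_out = 49.4 °C

Energy balance with Q = 0: Σ ṁᵢCp,ᵢ(T_out − Tᵢ) = 0
Σ ṁᵢCp,ᵢTᵢ = 238×1.76×64.6 + 84.6×1.76×57.2 + 126×1.76×15.4 = 38992
Σ ṁᵢCp,ᵢ = 238×1.76 + 84.6×1.76 + 126×1.76 = 789.54
T_out = 38992 / 789.54 = 49.385 °C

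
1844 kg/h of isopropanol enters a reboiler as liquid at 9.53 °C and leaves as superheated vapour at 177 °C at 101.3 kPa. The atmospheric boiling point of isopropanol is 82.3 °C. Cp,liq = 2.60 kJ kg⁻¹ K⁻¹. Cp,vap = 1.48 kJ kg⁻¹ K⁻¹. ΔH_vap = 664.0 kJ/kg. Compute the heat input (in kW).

Q = 509 kW

liquid 9.53→82.3 °C: 189.2 kJ/kg
vaporisation at 82.3 °C: 664 kJ/kg
vapour 82.3→177 °C: 140.16 kJ/kg
Δh = 189.2 + 664 + 140.16 = 993.36 kJ/kg
Q = ṁ·Δh = 1844 kg/h × 993.36 kJ/kg = 1.8318e+06 kJ/h
|Q| = 508.82 kW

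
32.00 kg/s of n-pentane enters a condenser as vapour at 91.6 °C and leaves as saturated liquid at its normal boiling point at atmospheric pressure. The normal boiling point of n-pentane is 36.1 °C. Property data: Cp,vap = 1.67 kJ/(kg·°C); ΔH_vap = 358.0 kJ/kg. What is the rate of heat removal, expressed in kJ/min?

vapour 91.6→36.1 °C: -92.685 kJ/kg
condensation at 36.1 °C: -358 kJ/kg
Δh = -92.685 + -358 = -450.69 kJ/kg
Q = ṁ·Δh = 32.00 kg/s × -450.69 kJ/kg = -14422 kJ/s
|Q| = 14422 kW = 865320 kJ/min

Q_c = 865000 kJ/min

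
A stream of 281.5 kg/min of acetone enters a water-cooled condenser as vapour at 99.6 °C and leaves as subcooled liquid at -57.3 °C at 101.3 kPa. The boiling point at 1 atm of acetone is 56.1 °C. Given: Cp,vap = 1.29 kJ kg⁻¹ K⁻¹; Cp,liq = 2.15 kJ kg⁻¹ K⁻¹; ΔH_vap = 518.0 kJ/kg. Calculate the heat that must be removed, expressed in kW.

vapour 99.6→56.1 °C: -56.115 kJ/kg
condensation at 56.1 °C: -518 kJ/kg
liquid 56.1→-57.3 °C: -243.81 kJ/kg
Δh = -56.115 + -518 + -243.81 = -817.92 kJ/kg
Q = ṁ·Δh = 281.5 kg/min × -817.92 kJ/kg = -230250 kJ/min
|Q| = 3837.4 kW

Q_c = 3840 kW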